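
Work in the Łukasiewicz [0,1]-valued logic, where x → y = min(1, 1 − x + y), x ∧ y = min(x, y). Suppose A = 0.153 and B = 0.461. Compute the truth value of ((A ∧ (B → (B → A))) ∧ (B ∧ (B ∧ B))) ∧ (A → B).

0.153

B → A = min(1, 1 − 0.461 + 0.153) = min(1, 0.692) = 0.692
B → (B → A) = min(1, 1 − 0.461 + 0.692) = min(1, 1.231) = 1.000
A ∧ (B → (B → A)) = min(0.153, 1.000) = 0.153
B ∧ B = min(0.461, 0.461) = 0.461
B ∧ (B ∧ B) = min(0.461, 0.461) = 0.461
(A ∧ (B → (B → A))) ∧ (B ∧ (B ∧ B)) = min(0.153, 0.461) = 0.153
A → B = min(1, 1 − 0.153 + 0.461) = min(1, 1.308) = 1.000
((A ∧ (B → (B → A))) ∧ (B ∧ (B ∧ B))) ∧ (A → B) = min(0.153, 1.000) = 0.153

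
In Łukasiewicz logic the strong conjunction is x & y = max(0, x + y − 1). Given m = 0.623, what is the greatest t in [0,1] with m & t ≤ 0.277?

0.654

The residuum of the Łukasiewicz t-norm gives the supremum: min(1, 1 − 0.623 + 0.277).
1 − 0.623 + 0.277 = 0.654, so t = min(1, 0.654) = 0.654.
Check: 0.623 & 0.654 = max(0, 0.277) = 0.277 ≤ 0.277.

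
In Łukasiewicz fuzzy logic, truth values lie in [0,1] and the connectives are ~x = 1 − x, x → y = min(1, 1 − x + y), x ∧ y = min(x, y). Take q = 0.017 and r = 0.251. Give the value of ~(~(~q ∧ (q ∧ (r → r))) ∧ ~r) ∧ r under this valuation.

~q = 1 − 0.017 = 0.983
r → r = min(1, 1 − 0.251 + 0.251) = min(1, 1.000) = 1.000
q ∧ (r → r) = min(0.017, 1.000) = 0.017
~q ∧ (q ∧ (r → r)) = min(0.983, 0.017) = 0.017
~(~q ∧ (q ∧ (r → r))) = 1 − 0.017 = 0.983
~r = 1 − 0.251 = 0.749
~(~q ∧ (q ∧ (r → r))) ∧ ~r = min(0.983, 0.749) = 0.749
~(~(~q ∧ (q ∧ (r → r))) ∧ ~r) = 1 − 0.749 = 0.251
~(~(~q ∧ (q ∧ (r → r))) ∧ ~r) ∧ r = min(0.251, 0.251) = 0.251

0.251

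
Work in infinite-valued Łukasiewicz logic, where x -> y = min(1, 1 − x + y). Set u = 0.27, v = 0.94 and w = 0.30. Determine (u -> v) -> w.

u -> v = min(1, 1 − 0.27 + 0.94) = min(1, 1.67) = 1.00
(u -> v) -> w = min(1, 1 − 1.00 + 0.30) = min(1, 0.30) = 0.30

0.30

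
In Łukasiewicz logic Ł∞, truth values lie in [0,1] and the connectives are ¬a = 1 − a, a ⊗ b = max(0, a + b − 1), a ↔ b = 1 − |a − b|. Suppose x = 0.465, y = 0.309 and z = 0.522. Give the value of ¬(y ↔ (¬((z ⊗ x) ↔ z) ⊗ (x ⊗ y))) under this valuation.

z ⊗ x = max(0, 0.522 + 0.465 − 1) = max(0, -0.013) = 0.000
(z ⊗ x) ↔ z = 1 − |0.000 − 0.522| = 1 − 0.522 = 0.478
¬((z ⊗ x) ↔ z) = 1 − 0.478 = 0.522
x ⊗ y = max(0, 0.465 + 0.309 − 1) = max(0, -0.226) = 0.000
¬((z ⊗ x) ↔ z) ⊗ (x ⊗ y) = max(0, 0.522 + 0.000 − 1) = max(0, -0.478) = 0.000
y ↔ (¬((z ⊗ x) ↔ z) ⊗ (x ⊗ y)) = 1 − |0.309 − 0.000| = 1 − 0.309 = 0.691
¬(y ↔ (¬((z ⊗ x) ↔ z) ⊗ (x ⊗ y))) = 1 − 0.691 = 0.309

0.309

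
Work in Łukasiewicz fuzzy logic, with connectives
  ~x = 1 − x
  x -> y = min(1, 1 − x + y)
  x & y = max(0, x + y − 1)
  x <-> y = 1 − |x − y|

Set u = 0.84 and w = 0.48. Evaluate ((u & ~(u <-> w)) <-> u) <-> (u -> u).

0.36

u <-> w = 1 − |0.84 − 0.48| = 1 − 0.36 = 0.64
~(u <-> w) = 1 − 0.64 = 0.36
u & ~(u <-> w) = max(0, 0.84 + 0.36 − 1) = max(0, 0.20) = 0.20
(u & ~(u <-> w)) <-> u = 1 − |0.20 − 0.84| = 1 − 0.64 = 0.36
u -> u = min(1, 1 − 0.84 + 0.84) = min(1, 1.00) = 1.00
((u & ~(u <-> w)) <-> u) <-> (u -> u) = 1 − |0.36 − 1.00| = 1 − 0.64 = 0.36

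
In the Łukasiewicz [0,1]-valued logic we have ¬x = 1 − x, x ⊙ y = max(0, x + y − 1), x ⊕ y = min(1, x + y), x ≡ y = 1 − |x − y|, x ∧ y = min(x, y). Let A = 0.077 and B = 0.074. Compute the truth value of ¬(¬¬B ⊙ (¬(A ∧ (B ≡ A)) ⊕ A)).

0.926

¬B = 1 − 0.074 = 0.926
¬¬B = 1 − 0.926 = 0.074
B ≡ A = 1 − |0.074 − 0.077| = 1 − 0.003 = 0.997
A ∧ (B ≡ A) = min(0.077, 0.997) = 0.077
¬(A ∧ (B ≡ A)) = 1 − 0.077 = 0.923
¬(A ∧ (B ≡ A)) ⊕ A = min(1, 0.923 + 0.077) = min(1, 1.000) = 1.000
¬¬B ⊙ (¬(A ∧ (B ≡ A)) ⊕ A) = max(0, 0.074 + 1.000 − 1) = max(0, 0.074) = 0.074
¬(¬¬B ⊙ (¬(A ∧ (B ≡ A)) ⊕ A)) = 1 − 0.074 = 0.926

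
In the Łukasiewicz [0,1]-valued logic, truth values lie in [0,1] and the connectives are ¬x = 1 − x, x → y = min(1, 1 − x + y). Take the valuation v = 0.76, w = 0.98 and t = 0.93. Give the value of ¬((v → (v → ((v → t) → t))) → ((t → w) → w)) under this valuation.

0.02

v → t = min(1, 1 − 0.76 + 0.93) = min(1, 1.17) = 1.00
(v → t) → t = min(1, 1 − 1.00 + 0.93) = min(1, 0.93) = 0.93
v → ((v → t) → t) = min(1, 1 − 0.76 + 0.93) = min(1, 1.17) = 1.00
v → (v → ((v → t) → t)) = min(1, 1 − 0.76 + 1.00) = min(1, 1.24) = 1.00
t → w = min(1, 1 − 0.93 + 0.98) = min(1, 1.05) = 1.00
(t → w) → w = min(1, 1 − 1.00 + 0.98) = min(1, 0.98) = 0.98
(v → (v → ((v → t) → t))) → ((t → w) → w) = min(1, 1 − 1.00 + 0.98) = min(1, 0.98) = 0.98
¬((v → (v → ((v → t) → t))) → ((t → w) → w)) = 1 − 0.98 = 0.02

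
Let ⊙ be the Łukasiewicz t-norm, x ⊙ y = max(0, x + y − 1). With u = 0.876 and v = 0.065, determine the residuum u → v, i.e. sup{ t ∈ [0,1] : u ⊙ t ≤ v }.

0.189

The residuum of the Łukasiewicz t-norm gives the supremum: min(1, 1 − 0.876 + 0.065).
1 − 0.876 + 0.065 = 0.189, so t = min(1, 0.189) = 0.189.
Check: 0.876 ⊙ 0.189 = max(0, 0.065) = 0.065 ≤ 0.065.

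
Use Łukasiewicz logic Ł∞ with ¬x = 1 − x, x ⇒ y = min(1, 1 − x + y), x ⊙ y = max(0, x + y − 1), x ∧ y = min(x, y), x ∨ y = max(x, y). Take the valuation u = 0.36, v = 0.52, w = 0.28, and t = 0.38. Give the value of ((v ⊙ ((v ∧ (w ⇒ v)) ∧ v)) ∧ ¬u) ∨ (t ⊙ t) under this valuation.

0.04

w ⇒ v = min(1, 1 − 0.28 + 0.52) = min(1, 1.24) = 1.00
v ∧ (w ⇒ v) = min(0.52, 1.00) = 0.52
(v ∧ (w ⇒ v)) ∧ v = min(0.52, 0.52) = 0.52
v ⊙ ((v ∧ (w ⇒ v)) ∧ v) = max(0, 0.52 + 0.52 − 1) = max(0, 0.04) = 0.04
¬u = 1 − 0.36 = 0.64
(v ⊙ ((v ∧ (w ⇒ v)) ∧ v)) ∧ ¬u = min(0.04, 0.64) = 0.04
t ⊙ t = max(0, 0.38 + 0.38 − 1) = max(0, -0.24) = 0.00
((v ⊙ ((v ∧ (w ⇒ v)) ∧ v)) ∧ ¬u) ∨ (t ⊙ t) = max(0.04, 0.00) = 0.04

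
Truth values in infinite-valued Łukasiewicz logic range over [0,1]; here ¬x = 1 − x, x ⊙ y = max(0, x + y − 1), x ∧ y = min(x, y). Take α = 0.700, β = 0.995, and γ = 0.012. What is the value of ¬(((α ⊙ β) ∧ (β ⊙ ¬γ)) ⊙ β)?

0.310

α ⊙ β = max(0, 0.700 + 0.995 − 1) = max(0, 0.695) = 0.695
¬γ = 1 − 0.012 = 0.988
β ⊙ ¬γ = max(0, 0.995 + 0.988 − 1) = max(0, 0.983) = 0.983
(α ⊙ β) ∧ (β ⊙ ¬γ) = min(0.695, 0.983) = 0.695
((α ⊙ β) ∧ (β ⊙ ¬γ)) ⊙ β = max(0, 0.695 + 0.995 − 1) = max(0, 0.690) = 0.690
¬(((α ⊙ β) ∧ (β ⊙ ¬γ)) ⊙ β) = 1 − 0.690 = 0.310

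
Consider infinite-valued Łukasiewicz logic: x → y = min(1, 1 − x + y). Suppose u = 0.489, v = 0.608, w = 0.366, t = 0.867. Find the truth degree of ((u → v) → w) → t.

u → v = min(1, 1 − 0.489 + 0.608) = min(1, 1.119) = 1.000
(u → v) → w = min(1, 1 − 1.000 + 0.366) = min(1, 0.366) = 0.366
((u → v) → w) → t = min(1, 1 − 0.366 + 0.867) = min(1, 1.501) = 1.000

1.000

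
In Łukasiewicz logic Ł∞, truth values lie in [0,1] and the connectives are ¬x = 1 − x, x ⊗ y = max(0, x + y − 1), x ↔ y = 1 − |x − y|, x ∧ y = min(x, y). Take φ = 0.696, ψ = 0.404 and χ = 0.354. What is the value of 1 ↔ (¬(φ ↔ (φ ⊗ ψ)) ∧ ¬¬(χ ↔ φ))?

0.596

φ ⊗ ψ = max(0, 0.696 + 0.404 − 1) = max(0, 0.100) = 0.100
φ ↔ (φ ⊗ ψ) = 1 − |0.696 − 0.100| = 1 − 0.596 = 0.404
¬(φ ↔ (φ ⊗ ψ)) = 1 − 0.404 = 0.596
χ ↔ φ = 1 − |0.354 − 0.696| = 1 − 0.342 = 0.658
¬(χ ↔ φ) = 1 − 0.658 = 0.342
¬¬(χ ↔ φ) = 1 − 0.342 = 0.658
¬(φ ↔ (φ ⊗ ψ)) ∧ ¬¬(χ ↔ φ) = min(0.596, 0.658) = 0.596
1 ↔ (¬(φ ↔ (φ ⊗ ψ)) ∧ ¬¬(χ ↔ φ)) = 1 − |1.000 − 0.596| = 1 − 0.404 = 0.596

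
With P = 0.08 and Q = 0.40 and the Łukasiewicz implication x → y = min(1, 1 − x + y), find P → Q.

1.00

P → Q = min(1, 1 − 0.08 + 0.40) = min(1, 1.32) = 1.00
For comparison, the Gödel implication (1 if x ≤ y else y) would give 1.00.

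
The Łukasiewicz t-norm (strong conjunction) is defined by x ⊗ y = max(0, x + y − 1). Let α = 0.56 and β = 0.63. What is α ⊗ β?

0.19

α ⊗ β = max(0, 0.56 + 0.63 − 1) = max(0, 0.19) = 0.19
For comparison, the Gödel (minimum) t-norm min(x, y) would give 0.56.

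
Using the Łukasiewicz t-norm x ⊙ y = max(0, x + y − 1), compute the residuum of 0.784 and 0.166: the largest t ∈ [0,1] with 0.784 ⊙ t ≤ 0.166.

The residuum of the Łukasiewicz t-norm gives the supremum: min(1, 1 − 0.784 + 0.166).
1 − 0.784 + 0.166 = 0.382, so t = min(1, 0.382) = 0.382.
Check: 0.784 ⊙ 0.382 = max(0, 0.166) = 0.166 ≤ 0.166.

0.382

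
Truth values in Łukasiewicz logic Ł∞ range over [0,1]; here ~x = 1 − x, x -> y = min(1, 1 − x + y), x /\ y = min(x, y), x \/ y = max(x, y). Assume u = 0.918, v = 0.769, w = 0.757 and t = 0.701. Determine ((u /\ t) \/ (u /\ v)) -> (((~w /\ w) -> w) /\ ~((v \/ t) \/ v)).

u /\ t = min(0.918, 0.701) = 0.701
u /\ v = min(0.918, 0.769) = 0.769
(u /\ t) \/ (u /\ v) = max(0.701, 0.769) = 0.769
~w = 1 − 0.757 = 0.243
~w /\ w = min(0.243, 0.757) = 0.243
(~w /\ w) -> w = min(1, 1 − 0.243 + 0.757) = min(1, 1.514) = 1.000
v \/ t = max(0.769, 0.701) = 0.769
(v \/ t) \/ v = max(0.769, 0.769) = 0.769
~((v \/ t) \/ v) = 1 − 0.769 = 0.231
((~w /\ w) -> w) /\ ~((v \/ t) \/ v) = min(1.000, 0.231) = 0.231
((u /\ t) \/ (u /\ v)) -> (((~w /\ w) -> w) /\ ~((v \/ t) \/ v)) = min(1, 1 − 0.769 + 0.231) = min(1, 0.462) = 0.462

0.462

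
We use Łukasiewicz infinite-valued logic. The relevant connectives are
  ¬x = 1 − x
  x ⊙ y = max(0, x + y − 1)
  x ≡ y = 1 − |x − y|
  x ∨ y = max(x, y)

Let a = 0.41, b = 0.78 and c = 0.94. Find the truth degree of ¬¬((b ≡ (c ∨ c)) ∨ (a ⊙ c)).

c ∨ c = max(0.94, 0.94) = 0.94
b ≡ (c ∨ c) = 1 − |0.78 − 0.94| = 1 − 0.16 = 0.84
a ⊙ c = max(0, 0.41 + 0.94 − 1) = max(0, 0.35) = 0.35
(b ≡ (c ∨ c)) ∨ (a ⊙ c) = max(0.84, 0.35) = 0.84
¬((b ≡ (c ∨ c)) ∨ (a ⊙ c)) = 1 − 0.84 = 0.16
¬¬((b ≡ (c ∨ c)) ∨ (a ⊙ c)) = 1 − 0.16 = 0.84

0.84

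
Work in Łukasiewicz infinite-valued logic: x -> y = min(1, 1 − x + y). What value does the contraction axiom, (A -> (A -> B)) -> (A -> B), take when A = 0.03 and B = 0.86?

A -> B = min(1, 1 − 0.03 + 0.86) = min(1, 1.83) = 1.00
A -> (A -> B) = min(1, 1 − 0.03 + 1.00) = min(1, 1.97) = 1.00
(A -> (A -> B)) -> (A -> B) = min(1, 1 − 1.00 + 1.00) = min(1, 1.00) = 1.00

1.00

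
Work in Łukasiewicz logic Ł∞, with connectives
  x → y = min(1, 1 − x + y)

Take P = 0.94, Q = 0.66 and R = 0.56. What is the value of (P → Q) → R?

P → Q = min(1, 1 − 0.94 + 0.66) = min(1, 0.72) = 0.72
(P → Q) → R = min(1, 1 − 0.72 + 0.56) = min(1, 0.84) = 0.84

0.84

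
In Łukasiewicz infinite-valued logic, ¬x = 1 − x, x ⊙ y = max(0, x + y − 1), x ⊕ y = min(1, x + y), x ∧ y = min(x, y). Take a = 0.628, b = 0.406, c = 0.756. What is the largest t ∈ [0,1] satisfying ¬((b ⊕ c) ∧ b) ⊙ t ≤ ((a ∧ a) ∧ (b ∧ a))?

0.812

b ⊕ c = min(1, 0.406 + 0.756) = min(1, 1.162) = 1.000
(b ⊕ c) ∧ b = min(1.000, 0.406) = 0.406
¬((b ⊕ c) ∧ b) = 1 − 0.406 = 0.594
So the left factor is ¬((b ⊕ c) ∧ b) = 0.594.
a ∧ a = min(0.628, 0.628) = 0.628
b ∧ a = min(0.406, 0.628) = 0.406
(a ∧ a) ∧ (b ∧ a) = min(0.628, 0.406) = 0.406
So the right-hand bound is (a ∧ a) ∧ (b ∧ a) = 0.406.
The residuum of the Łukasiewicz t-norm gives the supremum: min(1, 1 − 0.594 + 0.406).
1 − 0.594 + 0.406 = 0.812, so t = min(1, 0.812) = 0.812.
Check: 0.594 ⊙ 0.812 = max(0, 0.406) = 0.406 ≤ 0.406.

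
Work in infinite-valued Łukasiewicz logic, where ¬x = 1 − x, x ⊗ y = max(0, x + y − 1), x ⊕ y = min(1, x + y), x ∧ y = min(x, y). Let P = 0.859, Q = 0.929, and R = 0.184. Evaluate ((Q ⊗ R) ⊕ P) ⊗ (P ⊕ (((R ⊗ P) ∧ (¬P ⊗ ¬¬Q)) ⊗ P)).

Q ⊗ R = max(0, 0.929 + 0.184 − 1) = max(0, 0.113) = 0.113
(Q ⊗ R) ⊕ P = min(1, 0.113 + 0.859) = min(1, 0.972) = 0.972
R ⊗ P = max(0, 0.184 + 0.859 − 1) = max(0, 0.043) = 0.043
¬P = 1 − 0.859 = 0.141
¬Q = 1 − 0.929 = 0.071
¬¬Q = 1 − 0.071 = 0.929
¬P ⊗ ¬¬Q = max(0, 0.141 + 0.929 − 1) = max(0, 0.070) = 0.070
(R ⊗ P) ∧ (¬P ⊗ ¬¬Q) = min(0.043, 0.070) = 0.043
((R ⊗ P) ∧ (¬P ⊗ ¬¬Q)) ⊗ P = max(0, 0.043 + 0.859 − 1) = max(0, -0.098) = 0.000
P ⊕ (((R ⊗ P) ∧ (¬P ⊗ ¬¬Q)) ⊗ P) = min(1, 0.859 + 0.000) = min(1, 0.859) = 0.859
((Q ⊗ R) ⊕ P) ⊗ (P ⊕ (((R ⊗ P) ∧ (¬P ⊗ ¬¬Q)) ⊗ P)) = max(0, 0.972 + 0.859 − 1) = max(0, 0.831) = 0.831

0.831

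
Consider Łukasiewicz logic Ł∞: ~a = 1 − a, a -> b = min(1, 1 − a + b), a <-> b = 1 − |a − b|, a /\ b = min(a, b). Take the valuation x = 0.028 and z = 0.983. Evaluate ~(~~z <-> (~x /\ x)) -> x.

~z = 1 − 0.983 = 0.017
~~z = 1 − 0.017 = 0.983
~x = 1 − 0.028 = 0.972
~x /\ x = min(0.972, 0.028) = 0.028
~~z <-> (~x /\ x) = 1 − |0.983 − 0.028| = 1 − 0.955 = 0.045
~(~~z <-> (~x /\ x)) = 1 − 0.045 = 0.955
~(~~z <-> (~x /\ x)) -> x = min(1, 1 − 0.955 + 0.028) = min(1, 0.073) = 0.073

0.073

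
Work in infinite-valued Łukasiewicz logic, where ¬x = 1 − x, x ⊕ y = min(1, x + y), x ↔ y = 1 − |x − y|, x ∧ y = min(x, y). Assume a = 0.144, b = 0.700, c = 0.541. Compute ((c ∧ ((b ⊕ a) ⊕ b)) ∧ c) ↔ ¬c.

b ⊕ a = min(1, 0.700 + 0.144) = min(1, 0.844) = 0.844
(b ⊕ a) ⊕ b = min(1, 0.844 + 0.700) = min(1, 1.544) = 1.000
c ∧ ((b ⊕ a) ⊕ b) = min(0.541, 1.000) = 0.541
(c ∧ ((b ⊕ a) ⊕ b)) ∧ c = min(0.541, 0.541) = 0.541
¬c = 1 − 0.541 = 0.459
((c ∧ ((b ⊕ a) ⊕ b)) ∧ c) ↔ ¬c = 1 − |0.541 − 0.459| = 1 − 0.082 = 0.918

0.918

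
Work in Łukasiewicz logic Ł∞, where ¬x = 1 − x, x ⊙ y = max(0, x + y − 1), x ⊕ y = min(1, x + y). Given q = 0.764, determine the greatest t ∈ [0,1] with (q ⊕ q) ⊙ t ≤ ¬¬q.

q ⊕ q = min(1, 0.764 + 0.764) = min(1, 1.528) = 1.000
So the left factor is q ⊕ q = 1.000.
¬q = 1 − 0.764 = 0.236
¬¬q = 1 − 0.236 = 0.764
So the right-hand bound is ¬¬q = 0.764.
The residuum of the Łukasiewicz t-norm gives the supremum: min(1, 1 − 1.000 + 0.764).
1 − 1.000 + 0.764 = 0.764, so t = min(1, 0.764) = 0.764.
Check: 1.000 ⊙ 0.764 = max(0, 0.764) = 0.764 ≤ 0.764.

0.764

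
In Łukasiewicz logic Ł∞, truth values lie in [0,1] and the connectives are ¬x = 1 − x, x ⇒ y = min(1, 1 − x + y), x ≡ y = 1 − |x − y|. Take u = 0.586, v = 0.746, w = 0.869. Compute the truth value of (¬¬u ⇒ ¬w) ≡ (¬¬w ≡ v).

0.668

¬u = 1 − 0.586 = 0.414
¬¬u = 1 − 0.414 = 0.586
¬w = 1 − 0.869 = 0.131
¬¬u ⇒ ¬w = min(1, 1 − 0.586 + 0.131) = min(1, 0.545) = 0.545
¬¬w = 1 − 0.131 = 0.869
¬¬w ≡ v = 1 − |0.869 − 0.746| = 1 − 0.123 = 0.877
(¬¬u ⇒ ¬w) ≡ (¬¬w ≡ v) = 1 − |0.545 − 0.877| = 1 − 0.332 = 0.668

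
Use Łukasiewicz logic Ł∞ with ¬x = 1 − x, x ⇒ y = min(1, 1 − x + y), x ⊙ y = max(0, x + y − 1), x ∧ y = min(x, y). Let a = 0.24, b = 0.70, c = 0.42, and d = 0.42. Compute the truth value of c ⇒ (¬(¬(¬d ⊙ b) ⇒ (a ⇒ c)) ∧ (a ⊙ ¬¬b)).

0.58

¬d = 1 − 0.42 = 0.58
¬d ⊙ b = max(0, 0.58 + 0.70 − 1) = max(0, 0.28) = 0.28
¬(¬d ⊙ b) = 1 − 0.28 = 0.72
a ⇒ c = min(1, 1 − 0.24 + 0.42) = min(1, 1.18) = 1.00
¬(¬d ⊙ b) ⇒ (a ⇒ c) = min(1, 1 − 0.72 + 1.00) = min(1, 1.28) = 1.00
¬(¬(¬d ⊙ b) ⇒ (a ⇒ c)) = 1 − 1.00 = 0.00
¬b = 1 − 0.70 = 0.30
¬¬b = 1 − 0.30 = 0.70
a ⊙ ¬¬b = max(0, 0.24 + 0.70 − 1) = max(0, -0.06) = 0.00
¬(¬(¬d ⊙ b) ⇒ (a ⇒ c)) ∧ (a ⊙ ¬¬b) = min(0.00, 0.00) = 0.00
c ⇒ (¬(¬(¬d ⊙ b) ⇒ (a ⇒ c)) ∧ (a ⊙ ¬¬b)) = min(1, 1 − 0.42 + 0.00) = min(1, 0.58) = 0.58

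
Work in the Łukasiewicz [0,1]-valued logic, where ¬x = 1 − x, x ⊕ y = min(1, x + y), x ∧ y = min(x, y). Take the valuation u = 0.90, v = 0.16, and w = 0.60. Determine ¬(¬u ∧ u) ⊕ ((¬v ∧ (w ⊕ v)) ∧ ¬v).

¬u = 1 − 0.90 = 0.10
¬u ∧ u = min(0.10, 0.90) = 0.10
¬(¬u ∧ u) = 1 − 0.10 = 0.90
¬v = 1 − 0.16 = 0.84
w ⊕ v = min(1, 0.60 + 0.16) = min(1, 0.76) = 0.76
¬v ∧ (w ⊕ v) = min(0.84, 0.76) = 0.76
(¬v ∧ (w ⊕ v)) ∧ ¬v = min(0.76, 0.84) = 0.76
¬(¬u ∧ u) ⊕ ((¬v ∧ (w ⊕ v)) ∧ ¬v) = min(1, 0.90 + 0.76) = min(1, 1.66) = 1.00

1.00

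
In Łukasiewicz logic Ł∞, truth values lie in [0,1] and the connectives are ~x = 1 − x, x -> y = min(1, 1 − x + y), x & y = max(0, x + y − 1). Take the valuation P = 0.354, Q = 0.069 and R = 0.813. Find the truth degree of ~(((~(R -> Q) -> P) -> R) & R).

0.187

R -> Q = min(1, 1 − 0.813 + 0.069) = min(1, 0.256) = 0.256
~(R -> Q) = 1 − 0.256 = 0.744
~(R -> Q) -> P = min(1, 1 − 0.744 + 0.354) = min(1, 0.610) = 0.610
(~(R -> Q) -> P) -> R = min(1, 1 − 0.610 + 0.813) = min(1, 1.203) = 1.000
((~(R -> Q) -> P) -> R) & R = max(0, 1.000 + 0.813 − 1) = max(0, 0.813) = 0.813
~(((~(R -> Q) -> P) -> R) & R) = 1 − 0.813 = 0.187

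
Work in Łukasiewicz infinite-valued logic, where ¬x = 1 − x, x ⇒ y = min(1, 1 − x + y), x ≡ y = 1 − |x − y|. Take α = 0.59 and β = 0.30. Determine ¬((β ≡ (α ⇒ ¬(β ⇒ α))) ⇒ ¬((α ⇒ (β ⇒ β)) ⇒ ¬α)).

0.30

β ⇒ α = min(1, 1 − 0.30 + 0.59) = min(1, 1.29) = 1.00
¬(β ⇒ α) = 1 − 1.00 = 0.00
α ⇒ ¬(β ⇒ α) = min(1, 1 − 0.59 + 0.00) = min(1, 0.41) = 0.41
β ≡ (α ⇒ ¬(β ⇒ α)) = 1 − |0.30 − 0.41| = 1 − 0.11 = 0.89
β ⇒ β = min(1, 1 − 0.30 + 0.30) = min(1, 1.00) = 1.00
α ⇒ (β ⇒ β) = min(1, 1 − 0.59 + 1.00) = min(1, 1.41) = 1.00
¬α = 1 − 0.59 = 0.41
(α ⇒ (β ⇒ β)) ⇒ ¬α = min(1, 1 − 1.00 + 0.41) = min(1, 0.41) = 0.41
¬((α ⇒ (β ⇒ β)) ⇒ ¬α) = 1 − 0.41 = 0.59
(β ≡ (α ⇒ ¬(β ⇒ α))) ⇒ ¬((α ⇒ (β ⇒ β)) ⇒ ¬α) = min(1, 1 − 0.89 + 0.59) = min(1, 0.70) = 0.70
¬((β ≡ (α ⇒ ¬(β ⇒ α))) ⇒ ¬((α ⇒ (β ⇒ β)) ⇒ ¬α)) = 1 − 0.70 = 0.30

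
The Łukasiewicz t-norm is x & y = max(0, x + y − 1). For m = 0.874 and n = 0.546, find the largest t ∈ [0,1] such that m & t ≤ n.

0.672

The residuum of the Łukasiewicz t-norm gives the supremum: min(1, 1 − 0.874 + 0.546).
1 − 0.874 + 0.546 = 0.672, so t = min(1, 0.672) = 0.672.
Check: 0.874 & 0.672 = max(0, 0.546) = 0.546 ≤ 0.546.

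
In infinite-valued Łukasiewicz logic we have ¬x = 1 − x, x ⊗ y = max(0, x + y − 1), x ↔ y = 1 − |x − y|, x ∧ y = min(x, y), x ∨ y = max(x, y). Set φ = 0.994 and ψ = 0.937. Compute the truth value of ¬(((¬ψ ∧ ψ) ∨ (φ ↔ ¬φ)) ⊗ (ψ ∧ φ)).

1.000

¬ψ = 1 − 0.937 = 0.063
¬ψ ∧ ψ = min(0.063, 0.937) = 0.063
¬φ = 1 − 0.994 = 0.006
φ ↔ ¬φ = 1 − |0.994 − 0.006| = 1 − 0.988 = 0.012
(¬ψ ∧ ψ) ∨ (φ ↔ ¬φ) = max(0.063, 0.012) = 0.063
ψ ∧ φ = min(0.937, 0.994) = 0.937
((¬ψ ∧ ψ) ∨ (φ ↔ ¬φ)) ⊗ (ψ ∧ φ) = max(0, 0.063 + 0.937 − 1) = max(0, 0.000) = 0.000
¬(((¬ψ ∧ ψ) ∨ (φ ↔ ¬φ)) ⊗ (ψ ∧ φ)) = 1 − 0.000 = 1.000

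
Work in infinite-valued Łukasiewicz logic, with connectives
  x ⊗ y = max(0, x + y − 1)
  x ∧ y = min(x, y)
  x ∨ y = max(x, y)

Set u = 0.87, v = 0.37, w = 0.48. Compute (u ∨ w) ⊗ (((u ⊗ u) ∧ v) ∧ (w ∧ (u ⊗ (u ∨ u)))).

0.24

u ∨ w = max(0.87, 0.48) = 0.87
u ⊗ u = max(0, 0.87 + 0.87 − 1) = max(0, 0.74) = 0.74
(u ⊗ u) ∧ v = min(0.74, 0.37) = 0.37
u ∨ u = max(0.87, 0.87) = 0.87
u ⊗ (u ∨ u) = max(0, 0.87 + 0.87 − 1) = max(0, 0.74) = 0.74
w ∧ (u ⊗ (u ∨ u)) = min(0.48, 0.74) = 0.48
((u ⊗ u) ∧ v) ∧ (w ∧ (u ⊗ (u ∨ u))) = min(0.37, 0.48) = 0.37
(u ∨ w) ⊗ (((u ⊗ u) ∧ v) ∧ (w ∧ (u ⊗ (u ∨ u)))) = max(0, 0.87 + 0.37 − 1) = max(0, 0.24) = 0.24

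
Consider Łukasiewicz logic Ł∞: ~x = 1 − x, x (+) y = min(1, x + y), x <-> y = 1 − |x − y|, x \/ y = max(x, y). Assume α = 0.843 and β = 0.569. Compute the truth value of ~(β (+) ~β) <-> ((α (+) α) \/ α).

~β = 1 − 0.569 = 0.431
β (+) ~β = min(1, 0.569 + 0.431) = min(1, 1.000) = 1.000
~(β (+) ~β) = 1 − 1.000 = 0.000
α (+) α = min(1, 0.843 + 0.843) = min(1, 1.686) = 1.000
(α (+) α) \/ α = max(1.000, 0.843) = 1.000
~(β (+) ~β) <-> ((α (+) α) \/ α) = 1 − |0.000 − 1.000| = 1 − 1.000 = 0.000

0.000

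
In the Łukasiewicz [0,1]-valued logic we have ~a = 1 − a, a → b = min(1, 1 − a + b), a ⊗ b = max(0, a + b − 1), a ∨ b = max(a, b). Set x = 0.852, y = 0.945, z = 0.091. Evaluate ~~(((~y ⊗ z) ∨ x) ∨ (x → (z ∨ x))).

~y = 1 − 0.945 = 0.055
~y ⊗ z = max(0, 0.055 + 0.091 − 1) = max(0, -0.854) = 0.000
(~y ⊗ z) ∨ x = max(0.000, 0.852) = 0.852
z ∨ x = max(0.091, 0.852) = 0.852
x → (z ∨ x) = min(1, 1 − 0.852 + 0.852) = min(1, 1.000) = 1.000
((~y ⊗ z) ∨ x) ∨ (x → (z ∨ x)) = max(0.852, 1.000) = 1.000
~(((~y ⊗ z) ∨ x) ∨ (x → (z ∨ x))) = 1 − 1.000 = 0.000
~~(((~y ⊗ z) ∨ x) ∨ (x → (z ∨ x))) = 1 − 0.000 = 1.000

1.000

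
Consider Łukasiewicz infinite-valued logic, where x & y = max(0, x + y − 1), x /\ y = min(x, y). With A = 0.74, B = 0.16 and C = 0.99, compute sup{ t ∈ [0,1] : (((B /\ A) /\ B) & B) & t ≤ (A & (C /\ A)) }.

B /\ A = min(0.16, 0.74) = 0.16
(B /\ A) /\ B = min(0.16, 0.16) = 0.16
((B /\ A) /\ B) & B = max(0, 0.16 + 0.16 − 1) = max(0, -0.68) = 0.00
So the left factor is ((B /\ A) /\ B) & B = 0.00.
C /\ A = min(0.99, 0.74) = 0.74
A & (C /\ A) = max(0, 0.74 + 0.74 − 1) = max(0, 0.48) = 0.48
So the right-hand bound is A & (C /\ A) = 0.48.
The residuum of the Łukasiewicz t-norm gives the supremum: min(1, 1 − 0.00 + 0.48).
1 − 0.00 + 0.48 = 1.48, so t = min(1, 1.48) = 1.00.
Check: 0.00 & 1.00 = max(0, 0.00) = 0.00 ≤ 0.48.

1.00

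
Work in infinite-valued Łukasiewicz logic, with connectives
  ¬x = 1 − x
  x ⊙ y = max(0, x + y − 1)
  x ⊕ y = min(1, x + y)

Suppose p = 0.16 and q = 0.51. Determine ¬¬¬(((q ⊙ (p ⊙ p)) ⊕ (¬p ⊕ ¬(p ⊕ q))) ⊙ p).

p ⊙ p = max(0, 0.16 + 0.16 − 1) = max(0, -0.68) = 0.00
q ⊙ (p ⊙ p) = max(0, 0.51 + 0.00 − 1) = max(0, -0.49) = 0.00
¬p = 1 − 0.16 = 0.84
p ⊕ q = min(1, 0.16 + 0.51) = min(1, 0.67) = 0.67
¬(p ⊕ q) = 1 − 0.67 = 0.33
¬p ⊕ ¬(p ⊕ q) = min(1, 0.84 + 0.33) = min(1, 1.17) = 1.00
(q ⊙ (p ⊙ p)) ⊕ (¬p ⊕ ¬(p ⊕ q)) = min(1, 0.00 + 1.00) = min(1, 1.00) = 1.00
((q ⊙ (p ⊙ p)) ⊕ (¬p ⊕ ¬(p ⊕ q))) ⊙ p = max(0, 1.00 + 0.16 − 1) = max(0, 0.16) = 0.16
¬(((q ⊙ (p ⊙ p)) ⊕ (¬p ⊕ ¬(p ⊕ q))) ⊙ p) = 1 − 0.16 = 0.84
¬¬(((q ⊙ (p ⊙ p)) ⊕ (¬p ⊕ ¬(p ⊕ q))) ⊙ p) = 1 − 0.84 = 0.16
¬¬¬(((q ⊙ (p ⊙ p)) ⊕ (¬p ⊕ ¬(p ⊕ q))) ⊙ p) = 1 − 0.16 = 0.84

0.84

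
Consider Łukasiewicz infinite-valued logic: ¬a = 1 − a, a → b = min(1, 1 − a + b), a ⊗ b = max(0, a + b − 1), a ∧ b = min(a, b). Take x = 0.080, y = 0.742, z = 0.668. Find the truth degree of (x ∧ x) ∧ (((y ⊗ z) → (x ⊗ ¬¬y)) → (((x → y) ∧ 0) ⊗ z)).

0.080

x ∧ x = min(0.080, 0.080) = 0.080
y ⊗ z = max(0, 0.742 + 0.668 − 1) = max(0, 0.410) = 0.410
¬y = 1 − 0.742 = 0.258
¬¬y = 1 − 0.258 = 0.742
x ⊗ ¬¬y = max(0, 0.080 + 0.742 − 1) = max(0, -0.178) = 0.000
(y ⊗ z) → (x ⊗ ¬¬y) = min(1, 1 − 0.410 + 0.000) = min(1, 0.590) = 0.590
x → y = min(1, 1 − 0.080 + 0.742) = min(1, 1.662) = 1.000
(x → y) ∧ 0 = min(1.000, 0.000) = 0.000
((x → y) ∧ 0) ⊗ z = max(0, 0.000 + 0.668 − 1) = max(0, -0.332) = 0.000
((y ⊗ z) → (x ⊗ ¬¬y)) → (((x → y) ∧ 0) ⊗ z) = min(1, 1 − 0.590 + 0.000) = min(1, 0.410) = 0.410
(x ∧ x) ∧ (((y ⊗ z) → (x ⊗ ¬¬y)) → (((x → y) ∧ 0) ⊗ z)) = min(0.080, 0.410) = 0.080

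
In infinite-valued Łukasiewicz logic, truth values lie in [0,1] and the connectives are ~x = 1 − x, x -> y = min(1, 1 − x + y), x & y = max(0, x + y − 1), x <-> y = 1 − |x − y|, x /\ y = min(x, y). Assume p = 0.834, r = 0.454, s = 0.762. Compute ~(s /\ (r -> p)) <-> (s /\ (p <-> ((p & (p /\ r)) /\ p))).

r -> p = min(1, 1 − 0.454 + 0.834) = min(1, 1.380) = 1.000
s /\ (r -> p) = min(0.762, 1.000) = 0.762
~(s /\ (r -> p)) = 1 − 0.762 = 0.238
p /\ r = min(0.834, 0.454) = 0.454
p & (p /\ r) = max(0, 0.834 + 0.454 − 1) = max(0, 0.288) = 0.288
(p & (p /\ r)) /\ p = min(0.288, 0.834) = 0.288
p <-> ((p & (p /\ r)) /\ p) = 1 − |0.834 − 0.288| = 1 − 0.546 = 0.454
s /\ (p <-> ((p & (p /\ r)) /\ p)) = min(0.762, 0.454) = 0.454
~(s /\ (r -> p)) <-> (s /\ (p <-> ((p & (p /\ r)) /\ p))) = 1 − |0.238 − 0.454| = 1 − 0.216 = 0.784

0.784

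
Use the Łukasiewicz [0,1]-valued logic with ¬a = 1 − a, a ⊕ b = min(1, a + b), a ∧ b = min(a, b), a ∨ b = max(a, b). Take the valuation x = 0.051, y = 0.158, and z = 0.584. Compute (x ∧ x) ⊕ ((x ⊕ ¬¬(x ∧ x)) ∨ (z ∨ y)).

x ∧ x = min(0.051, 0.051) = 0.051
¬(x ∧ x) = 1 − 0.051 = 0.949
¬¬(x ∧ x) = 1 − 0.949 = 0.051
x ⊕ ¬¬(x ∧ x) = min(1, 0.051 + 0.051) = min(1, 0.102) = 0.102
z ∨ y = max(0.584, 0.158) = 0.584
(x ⊕ ¬¬(x ∧ x)) ∨ (z ∨ y) = max(0.102, 0.584) = 0.584
(x ∧ x) ⊕ ((x ⊕ ¬¬(x ∧ x)) ∨ (z ∨ y)) = min(1, 0.051 + 0.584) = min(1, 0.635) = 0.635

0.635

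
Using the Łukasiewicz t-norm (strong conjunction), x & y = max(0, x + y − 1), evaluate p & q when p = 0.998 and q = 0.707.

p & q = max(0, 0.998 + 0.707 − 1) = max(0, 0.705) = 0.705
For comparison, the Gödel (minimum) t-norm min(x, y) would give 0.707.

0.705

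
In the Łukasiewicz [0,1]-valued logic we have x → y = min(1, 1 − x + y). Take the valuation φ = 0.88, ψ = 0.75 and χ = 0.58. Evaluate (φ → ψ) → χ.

0.71

φ → ψ = min(1, 1 − 0.88 + 0.75) = min(1, 0.87) = 0.87
(φ → ψ) → χ = min(1, 1 − 0.87 + 0.58) = min(1, 0.71) = 0.71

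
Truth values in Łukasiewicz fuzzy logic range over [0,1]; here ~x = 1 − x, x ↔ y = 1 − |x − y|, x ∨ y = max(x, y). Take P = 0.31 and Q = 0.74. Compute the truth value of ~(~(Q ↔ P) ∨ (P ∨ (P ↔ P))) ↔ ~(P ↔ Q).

0.57

Q ↔ P = 1 − |0.74 − 0.31| = 1 − 0.43 = 0.57
~(Q ↔ P) = 1 − 0.57 = 0.43
P ↔ P = 1 − |0.31 − 0.31| = 1 − 0.00 = 1.00
P ∨ (P ↔ P) = max(0.31, 1.00) = 1.00
~(Q ↔ P) ∨ (P ∨ (P ↔ P)) = max(0.43, 1.00) = 1.00
~(~(Q ↔ P) ∨ (P ∨ (P ↔ P))) = 1 − 1.00 = 0.00
P ↔ Q = 1 − |0.31 − 0.74| = 1 − 0.43 = 0.57
~(P ↔ Q) = 1 − 0.57 = 0.43
~(~(Q ↔ P) ∨ (P ∨ (P ↔ P))) ↔ ~(P ↔ Q) = 1 − |0.00 − 0.43| = 1 − 0.43 = 0.57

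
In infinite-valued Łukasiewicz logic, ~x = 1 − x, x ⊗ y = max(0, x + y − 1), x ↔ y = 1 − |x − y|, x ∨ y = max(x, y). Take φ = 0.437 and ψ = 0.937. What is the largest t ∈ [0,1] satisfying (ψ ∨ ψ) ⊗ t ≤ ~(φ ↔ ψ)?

0.563

ψ ∨ ψ = max(0.937, 0.937) = 0.937
So the left factor is ψ ∨ ψ = 0.937.
φ ↔ ψ = 1 − |0.437 − 0.937| = 1 − 0.500 = 0.500
~(φ ↔ ψ) = 1 − 0.500 = 0.500
So the right-hand bound is ~(φ ↔ ψ) = 0.500.
The residuum of the Łukasiewicz t-norm gives the supremum: min(1, 1 − 0.937 + 0.500).
1 − 0.937 + 0.500 = 0.563, so t = min(1, 0.563) = 0.563.
Check: 0.937 ⊗ 0.563 = max(0, 0.500) = 0.500 ≤ 0.500.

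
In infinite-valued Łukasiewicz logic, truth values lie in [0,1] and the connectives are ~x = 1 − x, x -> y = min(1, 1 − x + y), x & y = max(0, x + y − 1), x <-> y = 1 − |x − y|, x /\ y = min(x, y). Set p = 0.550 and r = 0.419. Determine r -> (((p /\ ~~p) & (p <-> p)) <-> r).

1.000

~p = 1 − 0.550 = 0.450
~~p = 1 − 0.450 = 0.550
p /\ ~~p = min(0.550, 0.550) = 0.550
p <-> p = 1 − |0.550 − 0.550| = 1 − 0.000 = 1.000
(p /\ ~~p) & (p <-> p) = max(0, 0.550 + 1.000 − 1) = max(0, 0.550) = 0.550
((p /\ ~~p) & (p <-> p)) <-> r = 1 − |0.550 − 0.419| = 1 − 0.131 = 0.869
r -> (((p /\ ~~p) & (p <-> p)) <-> r) = min(1, 1 − 0.419 + 0.869) = min(1, 1.450) = 1.000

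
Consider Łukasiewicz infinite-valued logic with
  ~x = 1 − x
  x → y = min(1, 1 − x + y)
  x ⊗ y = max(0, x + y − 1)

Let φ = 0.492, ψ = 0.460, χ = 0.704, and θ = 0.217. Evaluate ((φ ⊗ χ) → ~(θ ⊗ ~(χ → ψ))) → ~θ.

0.783

φ ⊗ χ = max(0, 0.492 + 0.704 − 1) = max(0, 0.196) = 0.196
χ → ψ = min(1, 1 − 0.704 + 0.460) = min(1, 0.756) = 0.756
~(χ → ψ) = 1 − 0.756 = 0.244
θ ⊗ ~(χ → ψ) = max(0, 0.217 + 0.244 − 1) = max(0, -0.539) = 0.000
~(θ ⊗ ~(χ → ψ)) = 1 − 0.000 = 1.000
(φ ⊗ χ) → ~(θ ⊗ ~(χ → ψ)) = min(1, 1 − 0.196 + 1.000) = min(1, 1.804) = 1.000
~θ = 1 − 0.217 = 0.783
((φ ⊗ χ) → ~(θ ⊗ ~(χ → ψ))) → ~θ = min(1, 1 − 1.000 + 0.783) = min(1, 0.783) = 0.783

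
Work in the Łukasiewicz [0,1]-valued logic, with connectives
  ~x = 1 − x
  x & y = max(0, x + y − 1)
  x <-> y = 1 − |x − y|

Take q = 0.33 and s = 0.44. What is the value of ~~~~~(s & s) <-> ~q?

0.67

s & s = max(0, 0.44 + 0.44 − 1) = max(0, -0.12) = 0.00
~(s & s) = 1 − 0.00 = 1.00
~~(s & s) = 1 − 1.00 = 0.00
~~~(s & s) = 1 − 0.00 = 1.00
~~~~(s & s) = 1 − 1.00 = 0.00
~~~~~(s & s) = 1 − 0.00 = 1.00
~q = 1 − 0.33 = 0.67
~~~~~(s & s) <-> ~q = 1 − |1.00 − 0.67| = 1 − 0.33 = 0.67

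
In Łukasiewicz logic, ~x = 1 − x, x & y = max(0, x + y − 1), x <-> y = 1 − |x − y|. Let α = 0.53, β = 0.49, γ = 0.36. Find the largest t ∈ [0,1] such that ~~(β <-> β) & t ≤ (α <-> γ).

β <-> β = 1 − |0.49 − 0.49| = 1 − 0.00 = 1.00
~(β <-> β) = 1 − 1.00 = 0.00
~~(β <-> β) = 1 − 0.00 = 1.00
So the left factor is ~~(β <-> β) = 1.00.
α <-> γ = 1 − |0.53 − 0.36| = 1 − 0.17 = 0.83
So the right-hand bound is α <-> γ = 0.83.
The residuum of the Łukasiewicz t-norm gives the supremum: min(1, 1 − 1.00 + 0.83).
1 − 1.00 + 0.83 = 0.83, so t = min(1, 0.83) = 0.83.
Check: 1.00 & 0.83 = max(0, 0.83) = 0.83 ≤ 0.83.

0.83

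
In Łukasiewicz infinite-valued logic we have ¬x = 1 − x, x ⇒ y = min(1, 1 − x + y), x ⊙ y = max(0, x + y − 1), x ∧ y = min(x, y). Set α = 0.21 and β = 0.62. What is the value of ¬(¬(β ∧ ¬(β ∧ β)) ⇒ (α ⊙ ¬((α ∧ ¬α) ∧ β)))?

β ∧ β = min(0.62, 0.62) = 0.62
¬(β ∧ β) = 1 − 0.62 = 0.38
β ∧ ¬(β ∧ β) = min(0.62, 0.38) = 0.38
¬(β ∧ ¬(β ∧ β)) = 1 − 0.38 = 0.62
¬α = 1 − 0.21 = 0.79
α ∧ ¬α = min(0.21, 0.79) = 0.21
(α ∧ ¬α) ∧ β = min(0.21, 0.62) = 0.21
¬((α ∧ ¬α) ∧ β) = 1 − 0.21 = 0.79
α ⊙ ¬((α ∧ ¬α) ∧ β) = max(0, 0.21 + 0.79 − 1) = max(0, 0.00) = 0.00
¬(β ∧ ¬(β ∧ β)) ⇒ (α ⊙ ¬((α ∧ ¬α) ∧ β)) = min(1, 1 − 0.62 + 0.00) = min(1, 0.38) = 0.38
¬(¬(β ∧ ¬(β ∧ β)) ⇒ (α ⊙ ¬((α ∧ ¬α) ∧ β))) = 1 − 0.38 = 0.62

0.62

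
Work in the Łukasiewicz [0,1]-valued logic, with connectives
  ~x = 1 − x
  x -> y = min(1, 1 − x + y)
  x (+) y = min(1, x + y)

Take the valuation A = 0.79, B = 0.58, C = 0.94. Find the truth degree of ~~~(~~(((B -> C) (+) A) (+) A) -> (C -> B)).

0.36

B -> C = min(1, 1 − 0.58 + 0.94) = min(1, 1.36) = 1.00
(B -> C) (+) A = min(1, 1.00 + 0.79) = min(1, 1.79) = 1.00
((B -> C) (+) A) (+) A = min(1, 1.00 + 0.79) = min(1, 1.79) = 1.00
~(((B -> C) (+) A) (+) A) = 1 − 1.00 = 0.00
~~(((B -> C) (+) A) (+) A) = 1 − 0.00 = 1.00
C -> B = min(1, 1 − 0.94 + 0.58) = min(1, 0.64) = 0.64
~~(((B -> C) (+) A) (+) A) -> (C -> B) = min(1, 1 − 1.00 + 0.64) = min(1, 0.64) = 0.64
~(~~(((B -> C) (+) A) (+) A) -> (C -> B)) = 1 − 0.64 = 0.36
~~(~~(((B -> C) (+) A) (+) A) -> (C -> B)) = 1 − 0.36 = 0.64
~~~(~~(((B -> C) (+) A) (+) A) -> (C -> B)) = 1 − 0.64 = 0.36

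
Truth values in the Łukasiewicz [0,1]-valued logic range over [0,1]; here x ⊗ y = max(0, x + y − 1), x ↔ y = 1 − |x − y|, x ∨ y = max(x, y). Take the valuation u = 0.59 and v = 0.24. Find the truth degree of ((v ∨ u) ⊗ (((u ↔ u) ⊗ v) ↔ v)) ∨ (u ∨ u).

v ∨ u = max(0.24, 0.59) = 0.59
u ↔ u = 1 − |0.59 − 0.59| = 1 − 0.00 = 1.00
(u ↔ u) ⊗ v = max(0, 1.00 + 0.24 − 1) = max(0, 0.24) = 0.24
((u ↔ u) ⊗ v) ↔ v = 1 − |0.24 − 0.24| = 1 − 0.00 = 1.00
(v ∨ u) ⊗ (((u ↔ u) ⊗ v) ↔ v) = max(0, 0.59 + 1.00 − 1) = max(0, 0.59) = 0.59
u ∨ u = max(0.59, 0.59) = 0.59
((v ∨ u) ⊗ (((u ↔ u) ⊗ v) ↔ v)) ∨ (u ∨ u) = max(0.59, 0.59) = 0.59

0.59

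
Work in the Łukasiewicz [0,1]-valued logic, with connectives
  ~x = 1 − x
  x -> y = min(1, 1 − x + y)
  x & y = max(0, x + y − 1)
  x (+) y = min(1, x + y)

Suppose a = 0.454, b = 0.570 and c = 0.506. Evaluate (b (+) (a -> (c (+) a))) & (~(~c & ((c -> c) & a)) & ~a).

0.546

c (+) a = min(1, 0.506 + 0.454) = min(1, 0.960) = 0.960
a -> (c (+) a) = min(1, 1 − 0.454 + 0.960) = min(1, 1.506) = 1.000
b (+) (a -> (c (+) a)) = min(1, 0.570 + 1.000) = min(1, 1.570) = 1.000
~c = 1 − 0.506 = 0.494
c -> c = min(1, 1 − 0.506 + 0.506) = min(1, 1.000) = 1.000
(c -> c) & a = max(0, 1.000 + 0.454 − 1) = max(0, 0.454) = 0.454
~c & ((c -> c) & a) = max(0, 0.494 + 0.454 − 1) = max(0, -0.052) = 0.000
~(~c & ((c -> c) & a)) = 1 − 0.000 = 1.000
~a = 1 − 0.454 = 0.546
~(~c & ((c -> c) & a)) & ~a = max(0, 1.000 + 0.546 − 1) = max(0, 0.546) = 0.546
(b (+) (a -> (c (+) a))) & (~(~c & ((c -> c) & a)) & ~a) = max(0, 1.000 + 0.546 − 1) = max(0, 0.546) = 0.546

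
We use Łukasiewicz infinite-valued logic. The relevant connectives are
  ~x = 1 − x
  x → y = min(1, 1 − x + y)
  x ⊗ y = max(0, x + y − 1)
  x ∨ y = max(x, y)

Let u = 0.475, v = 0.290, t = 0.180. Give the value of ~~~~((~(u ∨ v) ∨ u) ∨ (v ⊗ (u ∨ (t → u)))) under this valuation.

u ∨ v = max(0.475, 0.290) = 0.475
~(u ∨ v) = 1 − 0.475 = 0.525
~(u ∨ v) ∨ u = max(0.525, 0.475) = 0.525
t → u = min(1, 1 − 0.180 + 0.475) = min(1, 1.295) = 1.000
u ∨ (t → u) = max(0.475, 1.000) = 1.000
v ⊗ (u ∨ (t → u)) = max(0, 0.290 + 1.000 − 1) = max(0, 0.290) = 0.290
(~(u ∨ v) ∨ u) ∨ (v ⊗ (u ∨ (t → u))) = max(0.525, 0.290) = 0.525
~((~(u ∨ v) ∨ u) ∨ (v ⊗ (u ∨ (t → u)))) = 1 − 0.525 = 0.475
~~((~(u ∨ v) ∨ u) ∨ (v ⊗ (u ∨ (t → u)))) = 1 − 0.475 = 0.525
~~~((~(u ∨ v) ∨ u) ∨ (v ⊗ (u ∨ (t → u)))) = 1 − 0.525 = 0.475
~~~~((~(u ∨ v) ∨ u) ∨ (v ⊗ (u ∨ (t → u)))) = 1 − 0.475 = 0.525

0.525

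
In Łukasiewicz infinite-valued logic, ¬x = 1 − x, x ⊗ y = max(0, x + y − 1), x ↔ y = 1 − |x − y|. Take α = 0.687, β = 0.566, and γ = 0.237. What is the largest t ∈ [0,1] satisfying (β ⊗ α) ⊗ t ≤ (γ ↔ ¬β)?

1.000

β ⊗ α = max(0, 0.566 + 0.687 − 1) = max(0, 0.253) = 0.253
So the left factor is β ⊗ α = 0.253.
¬β = 1 − 0.566 = 0.434
γ ↔ ¬β = 1 − |0.237 − 0.434| = 1 − 0.197 = 0.803
So the right-hand bound is γ ↔ ¬β = 0.803.
The residuum of the Łukasiewicz t-norm gives the supremum: min(1, 1 − 0.253 + 0.803).
1 − 0.253 + 0.803 = 1.550, so t = min(1, 1.550) = 1.000.
Check: 0.253 ⊗ 1.000 = max(0, 0.253) = 0.253 ≤ 0.803.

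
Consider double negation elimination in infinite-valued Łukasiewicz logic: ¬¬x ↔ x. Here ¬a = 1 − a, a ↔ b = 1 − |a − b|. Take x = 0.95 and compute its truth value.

1.00

¬x = 1 − 0.95 = 0.05
¬¬x = 1 − 0.05 = 0.95
¬¬x ↔ x = 1 − |0.95 − 0.95| = 1 − 0.00 = 1.00
(As expected: always 1 in Ł∞ since negation is involutive.)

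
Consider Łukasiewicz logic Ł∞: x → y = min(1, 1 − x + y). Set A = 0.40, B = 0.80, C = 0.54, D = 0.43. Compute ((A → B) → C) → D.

A → B = min(1, 1 − 0.40 + 0.80) = min(1, 1.40) = 1.00
(A → B) → C = min(1, 1 − 1.00 + 0.54) = min(1, 0.54) = 0.54
((A → B) → C) → D = min(1, 1 − 0.54 + 0.43) = min(1, 0.89) = 0.89

0.89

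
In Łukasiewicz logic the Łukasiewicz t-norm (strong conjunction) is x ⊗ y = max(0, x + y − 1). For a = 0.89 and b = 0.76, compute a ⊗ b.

a ⊗ b = max(0, 0.89 + 0.76 − 1) = max(0, 0.65) = 0.65
For comparison, the Gödel (minimum) t-norm min(x, y) would give 0.76.

0.65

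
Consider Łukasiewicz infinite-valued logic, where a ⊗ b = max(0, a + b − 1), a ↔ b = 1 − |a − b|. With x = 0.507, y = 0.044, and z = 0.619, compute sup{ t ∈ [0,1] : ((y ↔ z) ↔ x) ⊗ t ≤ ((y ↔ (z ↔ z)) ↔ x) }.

y ↔ z = 1 − |0.044 − 0.619| = 1 − 0.575 = 0.425
(y ↔ z) ↔ x = 1 − |0.425 − 0.507| = 1 − 0.082 = 0.918
So the left factor is (y ↔ z) ↔ x = 0.918.
z ↔ z = 1 − |0.619 − 0.619| = 1 − 0.000 = 1.000
y ↔ (z ↔ z) = 1 − |0.044 − 1.000| = 1 − 0.956 = 0.044
(y ↔ (z ↔ z)) ↔ x = 1 − |0.044 − 0.507| = 1 − 0.463 = 0.537
So the right-hand bound is (y ↔ (z ↔ z)) ↔ x = 0.537.
The residuum of the Łukasiewicz t-norm gives the supremum: min(1, 1 − 0.918 + 0.537).
1 − 0.918 + 0.537 = 0.619, so t = min(1, 0.619) = 0.619.
Check: 0.918 ⊗ 0.619 = max(0, 0.537) = 0.537 ≤ 0.537.

0.619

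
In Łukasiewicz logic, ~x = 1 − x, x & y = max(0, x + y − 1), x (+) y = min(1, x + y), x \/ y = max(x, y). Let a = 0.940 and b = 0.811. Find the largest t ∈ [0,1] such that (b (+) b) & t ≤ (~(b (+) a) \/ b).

0.811

b (+) b = min(1, 0.811 + 0.811) = min(1, 1.622) = 1.000
So the left factor is b (+) b = 1.000.
b (+) a = min(1, 0.811 + 0.940) = min(1, 1.751) = 1.000
~(b (+) a) = 1 − 1.000 = 0.000
~(b (+) a) \/ b = max(0.000, 0.811) = 0.811
So the right-hand bound is ~(b (+) a) \/ b = 0.811.
The residuum of the Łukasiewicz t-norm gives the supremum: min(1, 1 − 1.000 + 0.811).
1 − 1.000 + 0.811 = 0.811, so t = min(1, 0.811) = 0.811.
Check: 1.000 & 0.811 = max(0, 0.811) = 0.811 ≤ 0.811.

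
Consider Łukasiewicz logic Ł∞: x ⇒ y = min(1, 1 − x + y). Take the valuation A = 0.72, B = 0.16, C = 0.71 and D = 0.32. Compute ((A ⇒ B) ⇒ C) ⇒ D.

0.32

A ⇒ B = min(1, 1 − 0.72 + 0.16) = min(1, 0.44) = 0.44
(A ⇒ B) ⇒ C = min(1, 1 − 0.44 + 0.71) = min(1, 1.27) = 1.00
((A ⇒ B) ⇒ C) ⇒ D = min(1, 1 − 1.00 + 0.32) = min(1, 0.32) = 0.32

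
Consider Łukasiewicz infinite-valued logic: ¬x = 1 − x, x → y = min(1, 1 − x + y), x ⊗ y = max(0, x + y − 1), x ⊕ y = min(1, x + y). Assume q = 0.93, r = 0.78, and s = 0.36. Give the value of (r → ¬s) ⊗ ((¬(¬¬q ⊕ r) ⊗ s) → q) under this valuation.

0.86

¬s = 1 − 0.36 = 0.64
r → ¬s = min(1, 1 − 0.78 + 0.64) = min(1, 0.86) = 0.86
¬q = 1 − 0.93 = 0.07
¬¬q = 1 − 0.07 = 0.93
¬¬q ⊕ r = min(1, 0.93 + 0.78) = min(1, 1.71) = 1.00
¬(¬¬q ⊕ r) = 1 − 1.00 = 0.00
¬(¬¬q ⊕ r) ⊗ s = max(0, 0.00 + 0.36 − 1) = max(0, -0.64) = 0.00
(¬(¬¬q ⊕ r) ⊗ s) → q = min(1, 1 − 0.00 + 0.93) = min(1, 1.93) = 1.00
(r → ¬s) ⊗ ((¬(¬¬q ⊕ r) ⊗ s) → q) = max(0, 0.86 + 1.00 − 1) = max(0, 0.86) = 0.86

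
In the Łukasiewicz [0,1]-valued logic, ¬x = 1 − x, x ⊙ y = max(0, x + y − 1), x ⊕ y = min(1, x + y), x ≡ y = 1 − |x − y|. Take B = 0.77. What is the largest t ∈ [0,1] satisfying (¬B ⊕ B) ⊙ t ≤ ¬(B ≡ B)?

0.00

¬B = 1 − 0.77 = 0.23
¬B ⊕ B = min(1, 0.23 + 0.77) = min(1, 1.00) = 1.00
So the left factor is ¬B ⊕ B = 1.00.
B ≡ B = 1 − |0.77 − 0.77| = 1 − 0.00 = 1.00
¬(B ≡ B) = 1 − 1.00 = 0.00
So the right-hand bound is ¬(B ≡ B) = 0.00.
The residuum of the Łukasiewicz t-norm gives the supremum: min(1, 1 − 1.00 + 0.00).
1 − 1.00 + 0.00 = 0.00, so t = min(1, 0.00) = 0.00.
Check: 1.00 ⊙ 0.00 = max(0, 0.00) = 0.00 ≤ 0.00.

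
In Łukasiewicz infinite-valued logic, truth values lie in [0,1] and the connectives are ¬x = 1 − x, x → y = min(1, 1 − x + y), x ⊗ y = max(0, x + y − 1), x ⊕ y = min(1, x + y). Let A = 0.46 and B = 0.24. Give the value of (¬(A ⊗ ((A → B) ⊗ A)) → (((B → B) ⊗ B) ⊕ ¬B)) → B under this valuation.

0.24

A → B = min(1, 1 − 0.46 + 0.24) = min(1, 0.78) = 0.78
(A → B) ⊗ A = max(0, 0.78 + 0.46 − 1) = max(0, 0.24) = 0.24
A ⊗ ((A → B) ⊗ A) = max(0, 0.46 + 0.24 − 1) = max(0, -0.30) = 0.00
¬(A ⊗ ((A → B) ⊗ A)) = 1 − 0.00 = 1.00
B → B = min(1, 1 − 0.24 + 0.24) = min(1, 1.00) = 1.00
(B → B) ⊗ B = max(0, 1.00 + 0.24 − 1) = max(0, 0.24) = 0.24
¬B = 1 − 0.24 = 0.76
((B → B) ⊗ B) ⊕ ¬B = min(1, 0.24 + 0.76) = min(1, 1.00) = 1.00
¬(A ⊗ ((A → B) ⊗ A)) → (((B → B) ⊗ B) ⊕ ¬B) = min(1, 1 − 1.00 + 1.00) = min(1, 1.00) = 1.00
(¬(A ⊗ ((A → B) ⊗ A)) → (((B → B) ⊗ B) ⊕ ¬B)) → B = min(1, 1 − 1.00 + 0.24) = min(1, 0.24) = 0.24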